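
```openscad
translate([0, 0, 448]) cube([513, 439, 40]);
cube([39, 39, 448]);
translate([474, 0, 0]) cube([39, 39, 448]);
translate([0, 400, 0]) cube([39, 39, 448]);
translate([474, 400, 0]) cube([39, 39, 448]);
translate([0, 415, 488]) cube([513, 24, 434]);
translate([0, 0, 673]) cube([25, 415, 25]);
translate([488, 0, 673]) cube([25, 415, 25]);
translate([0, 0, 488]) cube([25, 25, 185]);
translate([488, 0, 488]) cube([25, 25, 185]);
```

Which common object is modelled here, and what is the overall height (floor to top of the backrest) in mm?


A chair. The overall height is 922 mm.

A slab on four corner posts with a tall panel at the back — a chair. The seat slab sits at z = 448 with thickness 40, and the 434 mm backrest starts at the seat top, so the overall height is 448 + 40 + 434 = 922 mm.


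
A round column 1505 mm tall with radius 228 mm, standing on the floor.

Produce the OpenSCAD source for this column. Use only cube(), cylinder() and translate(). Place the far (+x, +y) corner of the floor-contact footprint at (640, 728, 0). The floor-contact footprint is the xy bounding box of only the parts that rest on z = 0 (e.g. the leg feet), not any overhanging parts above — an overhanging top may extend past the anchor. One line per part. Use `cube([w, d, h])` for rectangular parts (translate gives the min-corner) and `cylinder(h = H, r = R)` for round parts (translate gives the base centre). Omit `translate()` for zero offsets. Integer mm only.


translate([412, 500, 0]) cylinder(h = 1505, r = 228);


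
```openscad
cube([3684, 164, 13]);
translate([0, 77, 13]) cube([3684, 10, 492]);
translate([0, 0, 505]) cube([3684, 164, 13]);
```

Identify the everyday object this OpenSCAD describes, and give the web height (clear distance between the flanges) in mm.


An I-beam. The web height is 492 mm.

Two wide flanges with a thin centred web — an I-beam. Overall 518 mm minus two 13 mm flanges gives a web of 518 − 2·13 = 492 mm.


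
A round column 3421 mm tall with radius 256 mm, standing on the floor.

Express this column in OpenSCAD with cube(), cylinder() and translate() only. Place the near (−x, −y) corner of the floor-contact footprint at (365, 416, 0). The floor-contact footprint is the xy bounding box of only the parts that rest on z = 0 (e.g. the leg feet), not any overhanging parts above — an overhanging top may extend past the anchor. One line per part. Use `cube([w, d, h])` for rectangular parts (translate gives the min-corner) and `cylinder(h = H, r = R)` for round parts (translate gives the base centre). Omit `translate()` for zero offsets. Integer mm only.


translate([621, 672, 0]) cylinder(h = 3421, r = 256);


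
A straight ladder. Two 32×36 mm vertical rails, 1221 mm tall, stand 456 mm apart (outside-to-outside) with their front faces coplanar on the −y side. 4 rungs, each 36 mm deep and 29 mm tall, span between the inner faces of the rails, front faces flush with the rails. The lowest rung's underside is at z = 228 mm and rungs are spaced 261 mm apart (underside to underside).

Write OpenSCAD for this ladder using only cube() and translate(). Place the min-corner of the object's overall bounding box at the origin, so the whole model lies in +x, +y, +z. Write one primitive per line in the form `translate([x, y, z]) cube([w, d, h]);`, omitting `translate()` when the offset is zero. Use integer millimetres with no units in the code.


cube([32, 36, 1221]);
translate([424, 0, 0]) cube([32, 36, 1221]);
translate([32, 0, 228]) cube([392, 36, 29]);
translate([32, 0, 489]) cube([392, 36, 29]);
translate([32, 0, 750]) cube([392, 36, 29]);
translate([32, 0, 1011]) cube([392, 36, 29]);


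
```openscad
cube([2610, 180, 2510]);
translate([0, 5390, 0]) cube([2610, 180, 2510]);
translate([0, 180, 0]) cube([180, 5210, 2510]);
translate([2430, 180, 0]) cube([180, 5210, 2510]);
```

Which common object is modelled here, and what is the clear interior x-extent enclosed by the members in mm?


A house (or room) frame. The interior width is 2250 mm.

Four 2510 mm walls enclosing a rectangle with no floor or roof — a room or house frame. Outside width is 2610 mm and wall thickness is 180 mm, so the interior width is 2610 − 2 × 180 = 2250 mm.


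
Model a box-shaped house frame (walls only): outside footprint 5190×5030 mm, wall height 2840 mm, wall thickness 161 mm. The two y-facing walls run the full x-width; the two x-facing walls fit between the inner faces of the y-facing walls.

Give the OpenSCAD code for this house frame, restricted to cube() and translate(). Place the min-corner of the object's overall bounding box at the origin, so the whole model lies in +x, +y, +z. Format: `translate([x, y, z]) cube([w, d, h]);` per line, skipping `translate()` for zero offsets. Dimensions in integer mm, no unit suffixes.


cube([5190, 161, 2840]);
translate([0, 4869, 0]) cube([5190, 161, 2840]);
translate([0, 161, 0]) cube([161, 4708, 2840]);
translate([5029, 161, 0]) cube([161, 4708, 2840]);


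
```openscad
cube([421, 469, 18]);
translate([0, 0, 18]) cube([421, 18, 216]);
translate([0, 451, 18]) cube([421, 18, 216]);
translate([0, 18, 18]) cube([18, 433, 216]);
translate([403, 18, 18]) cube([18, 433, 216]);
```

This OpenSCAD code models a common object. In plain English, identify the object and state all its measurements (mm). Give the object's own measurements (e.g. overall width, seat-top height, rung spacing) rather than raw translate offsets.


An open-topped rectangular box: outside dimensions 421×469×234 mm, with a uniform wall and base thickness of 18 mm. The base is a full 421×469 slab on the floor; four walls sit on top of the base. The front and back walls (the −y and +y sides) span the full width; the two side walls fit between them.


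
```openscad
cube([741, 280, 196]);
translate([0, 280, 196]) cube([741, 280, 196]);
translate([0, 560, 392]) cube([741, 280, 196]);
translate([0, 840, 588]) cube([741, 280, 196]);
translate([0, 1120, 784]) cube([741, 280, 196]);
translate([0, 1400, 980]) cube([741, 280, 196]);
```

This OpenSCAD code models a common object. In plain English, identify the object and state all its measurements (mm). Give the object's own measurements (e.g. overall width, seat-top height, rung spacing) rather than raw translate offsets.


A straight staircase of 6 solid steps. Each step is 741 mm wide (x), 280 mm deep (y, the going) and 196 mm tall (the rise). The first step rests on the floor; each subsequent step sits one going further in +y and one rise higher in +z, directly behind and above the previous step with no overlap.


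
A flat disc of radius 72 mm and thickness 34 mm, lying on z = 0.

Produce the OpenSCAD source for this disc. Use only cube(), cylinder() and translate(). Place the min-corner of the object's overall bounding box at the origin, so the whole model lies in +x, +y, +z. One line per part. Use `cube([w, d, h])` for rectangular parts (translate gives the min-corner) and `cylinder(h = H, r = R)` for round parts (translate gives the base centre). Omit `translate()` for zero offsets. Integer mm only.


translate([72, 72, 0]) cylinder(h = 34, r = 72);


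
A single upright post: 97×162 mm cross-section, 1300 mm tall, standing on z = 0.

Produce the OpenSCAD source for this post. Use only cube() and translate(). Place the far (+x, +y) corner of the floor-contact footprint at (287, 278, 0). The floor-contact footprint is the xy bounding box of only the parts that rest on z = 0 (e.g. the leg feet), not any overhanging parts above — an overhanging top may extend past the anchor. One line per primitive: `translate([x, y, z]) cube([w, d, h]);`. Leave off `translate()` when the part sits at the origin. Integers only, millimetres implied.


translate([190, 116, 0]) cube([97, 162, 1300]);


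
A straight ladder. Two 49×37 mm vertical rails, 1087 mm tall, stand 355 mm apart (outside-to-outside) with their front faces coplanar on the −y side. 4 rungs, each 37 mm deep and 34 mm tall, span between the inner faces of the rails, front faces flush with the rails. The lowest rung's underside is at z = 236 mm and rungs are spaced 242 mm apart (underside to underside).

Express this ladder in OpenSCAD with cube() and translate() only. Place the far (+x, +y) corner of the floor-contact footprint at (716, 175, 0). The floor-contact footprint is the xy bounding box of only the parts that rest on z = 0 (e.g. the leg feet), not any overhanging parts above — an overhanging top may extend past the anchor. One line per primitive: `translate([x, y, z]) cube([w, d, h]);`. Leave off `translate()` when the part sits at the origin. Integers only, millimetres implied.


translate([361, 138, 0]) cube([49, 37, 1087]);
translate([667, 138, 0]) cube([49, 37, 1087]);
translate([410, 138, 236]) cube([257, 37, 34]);
translate([410, 138, 478]) cube([257, 37, 34]);
translate([410, 138, 720]) cube([257, 37, 34]);
translate([410, 138, 962]) cube([257, 37, 34]);


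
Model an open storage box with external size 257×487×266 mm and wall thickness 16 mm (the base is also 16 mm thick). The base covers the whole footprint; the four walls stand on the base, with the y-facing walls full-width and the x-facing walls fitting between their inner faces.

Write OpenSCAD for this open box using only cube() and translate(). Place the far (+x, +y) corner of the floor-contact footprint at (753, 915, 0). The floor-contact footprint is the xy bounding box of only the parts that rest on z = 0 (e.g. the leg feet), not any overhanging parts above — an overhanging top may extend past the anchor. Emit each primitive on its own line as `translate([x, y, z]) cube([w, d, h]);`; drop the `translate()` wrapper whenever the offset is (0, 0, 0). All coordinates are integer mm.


translate([496, 428, 0]) cube([257, 487, 16]);
translate([496, 428, 16]) cube([257, 16, 250]);
translate([496, 899, 16]) cube([257, 16, 250]);
translate([496, 444, 16]) cube([16, 455, 250]);
translate([737, 444, 16]) cube([16, 455, 250]);


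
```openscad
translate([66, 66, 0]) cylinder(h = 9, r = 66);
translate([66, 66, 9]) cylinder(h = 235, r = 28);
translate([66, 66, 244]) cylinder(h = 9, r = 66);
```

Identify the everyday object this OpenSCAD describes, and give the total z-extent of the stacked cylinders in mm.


A spool. The overall height is 253 mm.

Three coaxial cylinders, large–small–large — a spool. Two 9 mm flanges and a 235 mm core give 9 + 235 + 9 = 253 mm.


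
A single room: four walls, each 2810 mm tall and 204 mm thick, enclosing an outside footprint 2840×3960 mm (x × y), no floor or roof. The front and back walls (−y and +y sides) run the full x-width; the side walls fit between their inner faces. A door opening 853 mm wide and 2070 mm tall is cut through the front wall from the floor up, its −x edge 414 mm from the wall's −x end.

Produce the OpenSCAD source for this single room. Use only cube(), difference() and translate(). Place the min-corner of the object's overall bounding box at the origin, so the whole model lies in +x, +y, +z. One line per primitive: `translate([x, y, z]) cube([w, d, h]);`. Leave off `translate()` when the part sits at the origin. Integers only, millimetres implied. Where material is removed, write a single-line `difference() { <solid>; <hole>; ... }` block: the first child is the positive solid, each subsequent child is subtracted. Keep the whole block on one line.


difference() { cube([2840, 204, 2810]); translate([414, 0, 0]) cube([853, 204, 2070]); }
translate([0, 3756, 0]) cube([2840, 204, 2810]);
translate([0, 204, 0]) cube([204, 3552, 2810]);
translate([2636, 204, 0]) cube([204, 3552, 2810]);


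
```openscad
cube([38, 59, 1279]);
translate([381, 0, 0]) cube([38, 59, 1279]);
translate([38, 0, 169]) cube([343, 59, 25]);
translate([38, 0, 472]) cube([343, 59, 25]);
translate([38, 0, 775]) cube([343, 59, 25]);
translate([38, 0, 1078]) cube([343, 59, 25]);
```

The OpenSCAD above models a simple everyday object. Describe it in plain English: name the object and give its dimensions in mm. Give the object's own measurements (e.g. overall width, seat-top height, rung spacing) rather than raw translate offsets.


A straight ladder. Two 38×59 mm vertical rails, 1279 mm tall, stand 419 mm apart (outside-to-outside) with their front faces coplanar on the −y side. 4 rungs, each 59 mm deep and 25 mm tall, span between the inner faces of the rails, front faces flush with the rails. The lowest rung's underside is at z = 169 mm and rungs are spaced 303 mm apart (underside to underside).


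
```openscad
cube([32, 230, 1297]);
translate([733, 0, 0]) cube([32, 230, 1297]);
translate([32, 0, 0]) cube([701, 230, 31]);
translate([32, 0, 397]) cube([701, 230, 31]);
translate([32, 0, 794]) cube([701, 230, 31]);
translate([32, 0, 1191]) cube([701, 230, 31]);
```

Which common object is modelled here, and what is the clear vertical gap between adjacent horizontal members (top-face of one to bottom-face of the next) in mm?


A bookshelf. The clear shelf gap is 366 mm.

Two tall side panels with 4 horizontal boards between them — a bookshelf. The first two shelf undersides are at z = 0 and z = 397; with shelf thickness 31, the clear gap is 397 − 0 − 31 = 366 mm.


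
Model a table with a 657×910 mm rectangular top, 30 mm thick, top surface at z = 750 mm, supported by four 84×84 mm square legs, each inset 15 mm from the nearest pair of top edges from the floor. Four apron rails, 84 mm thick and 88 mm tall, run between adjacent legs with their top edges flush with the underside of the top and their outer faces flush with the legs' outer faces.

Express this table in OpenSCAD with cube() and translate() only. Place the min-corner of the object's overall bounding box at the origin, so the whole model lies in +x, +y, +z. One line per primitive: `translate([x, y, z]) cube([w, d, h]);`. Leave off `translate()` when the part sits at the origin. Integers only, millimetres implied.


translate([0, 0, 720]) cube([657, 910, 30]);
translate([15, 15, 0]) cube([84, 84, 720]);
translate([558, 15, 0]) cube([84, 84, 720]);
translate([15, 811, 0]) cube([84, 84, 720]);
translate([558, 811, 0]) cube([84, 84, 720]);
translate([99, 15, 632]) cube([459, 84, 88]);
translate([99, 811, 632]) cube([459, 84, 88]);
translate([15, 99, 632]) cube([84, 712, 88]);
translate([558, 99, 632]) cube([84, 712, 88]);


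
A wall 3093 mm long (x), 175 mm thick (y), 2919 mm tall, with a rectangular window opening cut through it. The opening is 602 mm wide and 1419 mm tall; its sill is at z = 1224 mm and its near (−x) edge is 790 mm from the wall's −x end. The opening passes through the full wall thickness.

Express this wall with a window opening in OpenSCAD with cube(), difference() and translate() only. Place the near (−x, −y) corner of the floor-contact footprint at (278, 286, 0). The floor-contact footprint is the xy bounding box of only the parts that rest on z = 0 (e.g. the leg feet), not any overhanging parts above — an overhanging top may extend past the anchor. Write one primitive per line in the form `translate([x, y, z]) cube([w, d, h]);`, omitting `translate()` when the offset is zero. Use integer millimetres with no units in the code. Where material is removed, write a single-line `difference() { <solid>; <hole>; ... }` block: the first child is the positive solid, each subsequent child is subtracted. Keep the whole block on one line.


difference() { translate([278, 286, 0]) cube([3093, 175, 2919]); translate([1068, 286, 1224]) cube([602, 175, 1419]); }


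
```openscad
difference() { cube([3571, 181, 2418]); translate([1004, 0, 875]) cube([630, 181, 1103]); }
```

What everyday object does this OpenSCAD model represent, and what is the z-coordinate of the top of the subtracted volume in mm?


A wall with a window opening. The window head height is 1978 mm.

A wall with a rectangular opening subtracted — a window. Sill at z = 875, opening 1103 mm tall, so the head is at 875 + 1103 = 1978 mm.


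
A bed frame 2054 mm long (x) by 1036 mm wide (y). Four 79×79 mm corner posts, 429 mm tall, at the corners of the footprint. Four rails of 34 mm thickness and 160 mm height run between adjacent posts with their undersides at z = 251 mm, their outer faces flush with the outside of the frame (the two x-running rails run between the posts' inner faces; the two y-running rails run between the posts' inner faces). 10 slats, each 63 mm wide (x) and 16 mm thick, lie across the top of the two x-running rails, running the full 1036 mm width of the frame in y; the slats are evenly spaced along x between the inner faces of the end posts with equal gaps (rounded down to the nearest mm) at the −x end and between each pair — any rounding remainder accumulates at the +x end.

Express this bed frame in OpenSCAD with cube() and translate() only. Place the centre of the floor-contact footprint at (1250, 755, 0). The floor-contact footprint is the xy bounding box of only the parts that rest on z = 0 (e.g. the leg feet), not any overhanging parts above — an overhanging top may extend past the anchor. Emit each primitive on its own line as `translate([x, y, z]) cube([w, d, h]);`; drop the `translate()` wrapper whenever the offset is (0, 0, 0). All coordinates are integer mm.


translate([223, 237, 0]) cube([79, 79, 429]);
translate([223, 1194, 0]) cube([79, 79, 429]);
translate([2198, 237, 0]) cube([79, 79, 429]);
translate([2198, 1194, 0]) cube([79, 79, 429]);
translate([302, 237, 251]) cube([1896, 34, 160]);
translate([302, 1239, 251]) cube([1896, 34, 160]);
translate([223, 316, 251]) cube([34, 878, 160]);
translate([2243, 316, 251]) cube([34, 878, 160]);
translate([417, 237, 411]) cube([63, 1036, 16]);
translate([595, 237, 411]) cube([63, 1036, 16]);
translate([773, 237, 411]) cube([63, 1036, 16]);
translate([951, 237, 411]) cube([63, 1036, 16]);
translate([1129, 237, 411]) cube([63, 1036, 16]);
translate([1307, 237, 411]) cube([63, 1036, 16]);
translate([1485, 237, 411]) cube([63, 1036, 16]);
translate([1663, 237, 411]) cube([63, 1036, 16]);
translate([1841, 237, 411]) cube([63, 1036, 16]);
translate([2019, 237, 411]) cube([63, 1036, 16]);


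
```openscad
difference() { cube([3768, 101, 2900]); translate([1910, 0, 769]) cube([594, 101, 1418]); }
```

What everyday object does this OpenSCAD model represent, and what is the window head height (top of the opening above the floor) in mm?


A wall with a window opening. The window head height is 2187 mm.

A wall with a rectangular opening subtracted — a window. Sill at z = 769, opening 1418 mm tall, so the head is at 769 + 1418 = 2187 mm.


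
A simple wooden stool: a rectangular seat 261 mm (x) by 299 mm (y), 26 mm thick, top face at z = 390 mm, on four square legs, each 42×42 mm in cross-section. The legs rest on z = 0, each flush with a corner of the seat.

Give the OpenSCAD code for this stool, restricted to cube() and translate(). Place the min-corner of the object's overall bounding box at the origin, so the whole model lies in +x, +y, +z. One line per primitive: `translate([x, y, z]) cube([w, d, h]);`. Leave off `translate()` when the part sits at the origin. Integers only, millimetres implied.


translate([0, 0, 364]) cube([261, 299, 26]);
cube([42, 42, 364]);
translate([219, 0, 0]) cube([42, 42, 364]);
translate([0, 257, 0]) cube([42, 42, 364]);
translate([219, 257, 0]) cube([42, 42, 364]);


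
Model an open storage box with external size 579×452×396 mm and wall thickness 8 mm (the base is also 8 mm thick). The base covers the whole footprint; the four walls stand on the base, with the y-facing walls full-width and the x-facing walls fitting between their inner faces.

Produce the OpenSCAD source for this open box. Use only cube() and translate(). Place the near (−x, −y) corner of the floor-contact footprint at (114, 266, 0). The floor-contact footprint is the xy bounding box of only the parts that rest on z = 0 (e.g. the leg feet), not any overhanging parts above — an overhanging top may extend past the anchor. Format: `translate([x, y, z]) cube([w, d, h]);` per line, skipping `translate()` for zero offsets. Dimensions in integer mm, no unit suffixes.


translate([114, 266, 0]) cube([579, 452, 8]);
translate([114, 266, 8]) cube([579, 8, 388]);
translate([114, 710, 8]) cube([579, 8, 388]);
translate([114, 274, 8]) cube([8, 436, 388]);
translate([685, 274, 8]) cube([8, 436, 388]);


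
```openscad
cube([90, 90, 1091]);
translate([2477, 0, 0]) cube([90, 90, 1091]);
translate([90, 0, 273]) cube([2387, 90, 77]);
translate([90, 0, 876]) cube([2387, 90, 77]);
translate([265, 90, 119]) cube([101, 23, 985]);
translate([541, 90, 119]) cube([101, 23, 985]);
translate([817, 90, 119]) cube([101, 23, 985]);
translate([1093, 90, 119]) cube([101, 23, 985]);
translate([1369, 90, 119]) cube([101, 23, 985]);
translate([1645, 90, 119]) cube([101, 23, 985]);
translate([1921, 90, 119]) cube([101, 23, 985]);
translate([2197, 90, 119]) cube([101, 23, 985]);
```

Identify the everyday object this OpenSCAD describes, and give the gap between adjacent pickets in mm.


A fence section. The picket gap is 175 mm.

Two posts, two rails, 8 pickets — a fence section. Span 2387 mm holds 8 pickets of 101 mm with 9 equal gaps: ⌊(2387 − 8·101) / 9⌋ = 175 mm.


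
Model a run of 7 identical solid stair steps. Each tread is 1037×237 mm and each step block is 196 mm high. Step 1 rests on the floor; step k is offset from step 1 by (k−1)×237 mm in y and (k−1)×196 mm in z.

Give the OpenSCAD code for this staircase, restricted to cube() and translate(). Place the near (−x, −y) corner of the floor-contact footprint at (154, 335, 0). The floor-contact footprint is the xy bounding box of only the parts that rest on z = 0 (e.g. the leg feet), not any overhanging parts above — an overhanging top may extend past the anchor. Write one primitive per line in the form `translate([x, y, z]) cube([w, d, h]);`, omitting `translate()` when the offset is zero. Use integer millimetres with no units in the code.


translate([154, 335, 0]) cube([1037, 237, 196]);
translate([154, 572, 196]) cube([1037, 237, 196]);
translate([154, 809, 392]) cube([1037, 237, 196]);
translate([154, 1046, 588]) cube([1037, 237, 196]);
translate([154, 1283, 784]) cube([1037, 237, 196]);
translate([154, 1520, 980]) cube([1037, 237, 196]);
translate([154, 1757, 1176]) cube([1037, 237, 196]);


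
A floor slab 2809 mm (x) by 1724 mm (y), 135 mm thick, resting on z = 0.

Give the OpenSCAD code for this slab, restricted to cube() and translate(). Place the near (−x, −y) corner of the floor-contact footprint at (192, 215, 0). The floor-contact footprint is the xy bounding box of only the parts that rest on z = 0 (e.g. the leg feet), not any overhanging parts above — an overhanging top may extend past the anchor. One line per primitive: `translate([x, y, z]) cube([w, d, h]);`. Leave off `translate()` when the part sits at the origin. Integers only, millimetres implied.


translate([192, 215, 0]) cube([2809, 1724, 135]);


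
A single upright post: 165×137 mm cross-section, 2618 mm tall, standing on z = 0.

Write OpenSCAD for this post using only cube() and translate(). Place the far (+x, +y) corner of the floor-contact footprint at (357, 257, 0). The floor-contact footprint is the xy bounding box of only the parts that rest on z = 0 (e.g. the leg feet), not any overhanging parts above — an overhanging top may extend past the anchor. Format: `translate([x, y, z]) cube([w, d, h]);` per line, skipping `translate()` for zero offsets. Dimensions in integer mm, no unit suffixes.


translate([192, 120, 0]) cube([165, 137, 2618]);


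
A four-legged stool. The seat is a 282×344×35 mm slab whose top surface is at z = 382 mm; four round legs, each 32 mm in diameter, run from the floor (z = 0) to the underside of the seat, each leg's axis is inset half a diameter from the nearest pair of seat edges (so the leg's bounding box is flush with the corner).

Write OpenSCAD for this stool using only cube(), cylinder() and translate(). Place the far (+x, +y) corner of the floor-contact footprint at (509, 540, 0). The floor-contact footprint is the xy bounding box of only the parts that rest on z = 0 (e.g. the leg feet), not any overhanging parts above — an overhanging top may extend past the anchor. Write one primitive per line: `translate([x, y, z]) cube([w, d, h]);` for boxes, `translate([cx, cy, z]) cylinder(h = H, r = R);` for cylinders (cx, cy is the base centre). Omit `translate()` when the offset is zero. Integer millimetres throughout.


translate([227, 196, 347]) cube([282, 344, 35]);
translate([243, 212, 0]) cylinder(h = 347, r = 16);
translate([493, 212, 0]) cylinder(h = 347, r = 16);
translate([243, 524, 0]) cylinder(h = 347, r = 16);
translate([493, 524, 0]) cylinder(h = 347, r = 16);


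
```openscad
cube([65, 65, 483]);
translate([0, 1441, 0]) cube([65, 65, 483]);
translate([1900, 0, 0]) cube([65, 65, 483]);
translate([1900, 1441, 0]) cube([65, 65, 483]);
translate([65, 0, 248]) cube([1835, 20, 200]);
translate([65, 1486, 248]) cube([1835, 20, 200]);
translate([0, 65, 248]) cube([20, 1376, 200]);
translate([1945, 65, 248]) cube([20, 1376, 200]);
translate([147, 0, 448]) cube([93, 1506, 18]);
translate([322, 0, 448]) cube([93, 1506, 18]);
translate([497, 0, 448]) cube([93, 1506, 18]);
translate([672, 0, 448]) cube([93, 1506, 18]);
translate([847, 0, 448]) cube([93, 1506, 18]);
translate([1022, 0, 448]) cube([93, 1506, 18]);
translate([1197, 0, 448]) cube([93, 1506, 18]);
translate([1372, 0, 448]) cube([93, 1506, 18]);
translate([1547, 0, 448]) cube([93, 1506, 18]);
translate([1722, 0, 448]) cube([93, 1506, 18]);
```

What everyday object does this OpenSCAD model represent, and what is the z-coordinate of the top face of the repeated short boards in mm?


A bed frame. The slat-top height is 466 mm.

Four posts, four rails, and a row of slats — a bed frame. Slats sit on the rails at z = 248 + 200 = 448; with slat thickness 18, the top is 466 mm.


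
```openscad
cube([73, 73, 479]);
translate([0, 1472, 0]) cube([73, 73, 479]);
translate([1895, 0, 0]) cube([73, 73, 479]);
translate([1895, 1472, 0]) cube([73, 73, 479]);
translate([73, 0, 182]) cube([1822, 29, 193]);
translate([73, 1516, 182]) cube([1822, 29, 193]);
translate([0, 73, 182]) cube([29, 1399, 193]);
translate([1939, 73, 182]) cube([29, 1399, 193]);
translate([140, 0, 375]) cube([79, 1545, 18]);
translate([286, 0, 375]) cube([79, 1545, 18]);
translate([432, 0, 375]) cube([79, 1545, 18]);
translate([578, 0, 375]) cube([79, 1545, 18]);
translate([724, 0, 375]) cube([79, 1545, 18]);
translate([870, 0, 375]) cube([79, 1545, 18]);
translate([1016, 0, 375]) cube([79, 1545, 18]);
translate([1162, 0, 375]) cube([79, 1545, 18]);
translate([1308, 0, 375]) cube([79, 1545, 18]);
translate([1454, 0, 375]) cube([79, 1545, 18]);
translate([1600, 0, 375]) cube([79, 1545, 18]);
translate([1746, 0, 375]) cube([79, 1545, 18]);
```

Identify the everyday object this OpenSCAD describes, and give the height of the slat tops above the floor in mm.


A bed frame. The slat-top height is 393 mm.

Four posts, four rails, and a row of slats — a bed frame. Slats sit on the rails at z = 182 + 193 = 375; with slat thickness 18, the top is 393 mm.


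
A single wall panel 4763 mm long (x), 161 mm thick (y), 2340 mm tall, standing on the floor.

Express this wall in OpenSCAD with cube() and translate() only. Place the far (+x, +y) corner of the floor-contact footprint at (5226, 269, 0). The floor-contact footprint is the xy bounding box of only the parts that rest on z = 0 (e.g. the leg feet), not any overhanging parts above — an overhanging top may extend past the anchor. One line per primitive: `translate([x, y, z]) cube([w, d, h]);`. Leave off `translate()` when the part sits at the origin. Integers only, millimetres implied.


translate([463, 108, 0]) cube([4763, 161, 2340]);


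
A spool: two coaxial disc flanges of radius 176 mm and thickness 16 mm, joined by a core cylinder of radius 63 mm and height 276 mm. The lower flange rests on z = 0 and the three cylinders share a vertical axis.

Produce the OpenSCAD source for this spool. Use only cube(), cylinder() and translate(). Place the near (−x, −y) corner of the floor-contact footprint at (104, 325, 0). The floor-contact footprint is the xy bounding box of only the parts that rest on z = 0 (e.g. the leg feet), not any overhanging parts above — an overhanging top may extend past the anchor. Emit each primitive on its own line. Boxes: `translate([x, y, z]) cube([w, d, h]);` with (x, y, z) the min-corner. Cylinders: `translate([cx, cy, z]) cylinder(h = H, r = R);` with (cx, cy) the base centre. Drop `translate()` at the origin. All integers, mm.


translate([280, 501, 0]) cylinder(h = 16, r = 176);
translate([280, 501, 16]) cylinder(h = 276, r = 63);
translate([280, 501, 292]) cylinder(h = 16, r = 176);


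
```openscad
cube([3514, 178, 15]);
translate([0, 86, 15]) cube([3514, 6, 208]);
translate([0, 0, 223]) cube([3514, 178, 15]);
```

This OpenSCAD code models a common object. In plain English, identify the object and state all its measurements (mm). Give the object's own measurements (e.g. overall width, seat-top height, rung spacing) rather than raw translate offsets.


An I-beam lying along x, 3514 mm long. Overall section height 238 mm. Two flanges 178 mm wide (y) and 15 mm thick, one on the floor and one at the top; a web 6 mm thick runs between them, centred on the flange width.


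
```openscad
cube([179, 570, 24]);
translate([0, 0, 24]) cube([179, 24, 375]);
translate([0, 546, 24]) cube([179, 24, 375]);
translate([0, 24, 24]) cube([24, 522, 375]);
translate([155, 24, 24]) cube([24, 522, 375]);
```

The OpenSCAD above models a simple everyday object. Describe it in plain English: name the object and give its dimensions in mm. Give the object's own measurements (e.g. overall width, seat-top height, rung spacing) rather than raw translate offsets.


An open-topped rectangular box: outside dimensions 179×570×399 mm, with a uniform wall and base thickness of 24 mm. The base is a full 179×570 slab on the floor; four walls sit on top of the base. The front and back walls (the −y and +y sides) span the full width; the two side walls fit between them.


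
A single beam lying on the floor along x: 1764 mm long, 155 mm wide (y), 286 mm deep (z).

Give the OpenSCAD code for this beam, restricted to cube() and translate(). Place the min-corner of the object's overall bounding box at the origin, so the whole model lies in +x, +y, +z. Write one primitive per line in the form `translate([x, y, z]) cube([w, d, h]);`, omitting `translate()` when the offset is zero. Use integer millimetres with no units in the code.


cube([1764, 155, 286]);


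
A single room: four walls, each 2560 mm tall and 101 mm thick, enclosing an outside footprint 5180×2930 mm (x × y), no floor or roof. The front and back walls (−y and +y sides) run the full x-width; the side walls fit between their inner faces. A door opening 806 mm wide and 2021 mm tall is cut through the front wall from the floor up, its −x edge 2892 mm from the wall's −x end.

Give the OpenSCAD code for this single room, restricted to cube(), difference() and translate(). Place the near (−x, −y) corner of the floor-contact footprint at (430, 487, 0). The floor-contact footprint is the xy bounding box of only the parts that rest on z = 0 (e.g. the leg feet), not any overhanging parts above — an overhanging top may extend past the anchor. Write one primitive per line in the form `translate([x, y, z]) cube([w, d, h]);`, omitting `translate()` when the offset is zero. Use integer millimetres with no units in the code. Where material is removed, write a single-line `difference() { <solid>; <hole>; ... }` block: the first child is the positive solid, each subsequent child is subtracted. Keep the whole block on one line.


difference() { translate([430, 487, 0]) cube([5180, 101, 2560]); translate([3322, 487, 0]) cube([806, 101, 2021]); }
translate([430, 3316, 0]) cube([5180, 101, 2560]);
translate([430, 588, 0]) cube([101, 2728, 2560]);
translate([5509, 588, 0]) cube([101, 2728, 2560]);


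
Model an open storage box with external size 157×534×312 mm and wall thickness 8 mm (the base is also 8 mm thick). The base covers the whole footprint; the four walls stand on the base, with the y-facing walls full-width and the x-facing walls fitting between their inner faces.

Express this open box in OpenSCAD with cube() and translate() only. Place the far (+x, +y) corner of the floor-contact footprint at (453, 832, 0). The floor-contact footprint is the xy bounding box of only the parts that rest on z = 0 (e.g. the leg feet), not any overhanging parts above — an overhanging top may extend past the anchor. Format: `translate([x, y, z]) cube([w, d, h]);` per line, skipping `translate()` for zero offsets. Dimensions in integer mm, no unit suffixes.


translate([296, 298, 0]) cube([157, 534, 8]);
translate([296, 298, 8]) cube([157, 8, 304]);
translate([296, 824, 8]) cube([157, 8, 304]);
translate([296, 306, 8]) cube([8, 518, 304]);
translate([445, 306, 8]) cube([8, 518, 304]);


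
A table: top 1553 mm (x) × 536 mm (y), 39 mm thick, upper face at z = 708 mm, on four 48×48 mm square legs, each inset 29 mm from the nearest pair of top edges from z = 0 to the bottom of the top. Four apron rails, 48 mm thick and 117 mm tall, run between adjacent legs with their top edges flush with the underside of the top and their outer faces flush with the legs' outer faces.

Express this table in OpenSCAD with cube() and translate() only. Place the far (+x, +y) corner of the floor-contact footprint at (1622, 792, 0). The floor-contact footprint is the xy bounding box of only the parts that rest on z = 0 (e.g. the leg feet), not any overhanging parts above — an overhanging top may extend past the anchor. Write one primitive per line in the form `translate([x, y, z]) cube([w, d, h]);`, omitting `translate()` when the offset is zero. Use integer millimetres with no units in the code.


translate([98, 285, 669]) cube([1553, 536, 39]);
translate([127, 314, 0]) cube([48, 48, 669]);
translate([1574, 314, 0]) cube([48, 48, 669]);
translate([127, 744, 0]) cube([48, 48, 669]);
translate([1574, 744, 0]) cube([48, 48, 669]);
translate([175, 314, 552]) cube([1399, 48, 117]);
translate([175, 744, 552]) cube([1399, 48, 117]);
translate([127, 362, 552]) cube([48, 382, 117]);
translate([1574, 362, 552]) cube([48, 382, 117]);


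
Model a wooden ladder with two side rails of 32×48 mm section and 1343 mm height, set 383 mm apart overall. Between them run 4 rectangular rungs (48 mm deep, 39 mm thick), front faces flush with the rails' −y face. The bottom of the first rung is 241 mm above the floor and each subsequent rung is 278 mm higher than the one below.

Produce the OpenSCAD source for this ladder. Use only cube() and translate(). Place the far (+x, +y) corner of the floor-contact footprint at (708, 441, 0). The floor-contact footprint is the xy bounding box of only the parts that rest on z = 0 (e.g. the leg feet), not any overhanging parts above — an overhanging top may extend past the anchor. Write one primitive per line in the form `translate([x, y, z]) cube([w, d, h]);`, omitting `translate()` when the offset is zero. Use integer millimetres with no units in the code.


translate([325, 393, 0]) cube([32, 48, 1343]);
translate([676, 393, 0]) cube([32, 48, 1343]);
translate([357, 393, 241]) cube([319, 48, 39]);
translate([357, 393, 519]) cube([319, 48, 39]);
translate([357, 393, 797]) cube([319, 48, 39]);
translate([357, 393, 1075]) cube([319, 48, 39]);


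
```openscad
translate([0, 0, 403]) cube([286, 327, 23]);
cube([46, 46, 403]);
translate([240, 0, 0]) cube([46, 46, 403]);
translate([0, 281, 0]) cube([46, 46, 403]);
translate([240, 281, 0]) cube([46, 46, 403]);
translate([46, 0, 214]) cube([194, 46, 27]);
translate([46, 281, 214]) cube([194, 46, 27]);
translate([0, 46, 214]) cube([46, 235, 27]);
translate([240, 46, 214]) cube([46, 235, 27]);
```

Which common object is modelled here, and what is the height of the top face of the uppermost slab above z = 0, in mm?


A stool. The seat height is 426 mm.

A 286×327×23 slab at z = 403 on four corner posts — a stool. The seat top is 403 + 23 = 426 mm.


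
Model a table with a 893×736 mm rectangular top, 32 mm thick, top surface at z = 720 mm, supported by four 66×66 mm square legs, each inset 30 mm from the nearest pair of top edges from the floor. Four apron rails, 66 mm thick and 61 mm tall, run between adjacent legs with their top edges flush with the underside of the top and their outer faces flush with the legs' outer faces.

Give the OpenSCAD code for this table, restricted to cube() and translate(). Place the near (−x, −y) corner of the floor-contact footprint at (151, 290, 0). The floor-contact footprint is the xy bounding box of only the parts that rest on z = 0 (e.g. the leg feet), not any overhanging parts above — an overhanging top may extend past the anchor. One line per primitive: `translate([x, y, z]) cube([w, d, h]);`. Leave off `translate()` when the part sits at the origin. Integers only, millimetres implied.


translate([121, 260, 688]) cube([893, 736, 32]);
translate([151, 290, 0]) cube([66, 66, 688]);
translate([918, 290, 0]) cube([66, 66, 688]);
translate([151, 900, 0]) cube([66, 66, 688]);
translate([918, 900, 0]) cube([66, 66, 688]);
translate([217, 290, 627]) cube([701, 66, 61]);
translate([217, 900, 627]) cube([701, 66, 61]);
translate([151, 356, 627]) cube([66, 544, 61]);
translate([918, 356, 627]) cube([66, 544, 61]);


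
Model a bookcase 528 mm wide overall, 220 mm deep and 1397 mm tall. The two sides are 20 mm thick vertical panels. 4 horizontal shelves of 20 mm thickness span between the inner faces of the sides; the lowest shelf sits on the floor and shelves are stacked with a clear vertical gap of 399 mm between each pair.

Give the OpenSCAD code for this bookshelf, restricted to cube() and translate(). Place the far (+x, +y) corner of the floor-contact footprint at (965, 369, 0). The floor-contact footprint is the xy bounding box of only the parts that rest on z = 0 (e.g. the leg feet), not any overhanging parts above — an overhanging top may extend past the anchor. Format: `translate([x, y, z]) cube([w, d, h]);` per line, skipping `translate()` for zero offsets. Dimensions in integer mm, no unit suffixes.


translate([437, 149, 0]) cube([20, 220, 1397]);
translate([945, 149, 0]) cube([20, 220, 1397]);
translate([457, 149, 0]) cube([488, 220, 20]);
translate([457, 149, 419]) cube([488, 220, 20]);
translate([457, 149, 838]) cube([488, 220, 20]);
translate([457, 149, 1257]) cube([488, 220, 20]);


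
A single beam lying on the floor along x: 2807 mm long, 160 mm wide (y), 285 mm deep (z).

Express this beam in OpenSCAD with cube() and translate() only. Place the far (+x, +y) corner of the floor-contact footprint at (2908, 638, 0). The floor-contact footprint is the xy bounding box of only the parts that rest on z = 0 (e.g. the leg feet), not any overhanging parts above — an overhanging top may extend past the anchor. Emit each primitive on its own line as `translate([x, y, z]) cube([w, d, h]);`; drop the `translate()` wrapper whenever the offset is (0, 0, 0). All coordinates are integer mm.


translate([101, 478, 0]) cube([2807, 160, 285]);


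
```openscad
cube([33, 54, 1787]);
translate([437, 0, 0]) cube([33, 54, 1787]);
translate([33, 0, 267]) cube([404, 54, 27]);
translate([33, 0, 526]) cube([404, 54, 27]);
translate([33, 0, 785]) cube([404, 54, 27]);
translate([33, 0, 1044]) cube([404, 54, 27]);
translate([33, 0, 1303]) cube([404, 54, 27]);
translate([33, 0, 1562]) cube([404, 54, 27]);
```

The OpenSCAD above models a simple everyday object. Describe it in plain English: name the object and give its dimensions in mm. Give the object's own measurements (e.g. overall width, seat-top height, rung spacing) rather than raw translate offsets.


A straight ladder. Two 33×54 mm vertical rails, 1787 mm tall, stand 470 mm apart (outside-to-outside) with their front faces coplanar on the −y side. 6 rungs, each 54 mm deep and 27 mm tall, span between the inner faces of the rails, front faces flush with the rails. The lowest rung's underside is at z = 267 mm and rungs are spaced 259 mm apart (underside to underside).
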